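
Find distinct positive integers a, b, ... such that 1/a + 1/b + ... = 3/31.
1/11 + 1/171 + 1/58311

Greedy algorithm:
3/31: ceiling(31/3) = 11, use 1/11
2/341: ceiling(341/2) = 171, use 1/171
1/58311: ceiling(58311/1) = 58311, use 1/58311
Result: 3/31 = 1/11 + 1/171 + 1/58311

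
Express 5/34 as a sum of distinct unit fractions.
1/7 + 1/238

Greedy algorithm:
5/34: ceiling(34/5) = 7, use 1/7
1/238: ceiling(238/1) = 238, use 1/238
Result: 5/34 = 1/7 + 1/238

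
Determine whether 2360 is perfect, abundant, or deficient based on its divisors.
abundant

Proper divisors of 2360: sum = 1 + 2 + 4 + 5 + 8 + 10 + 20 + 40 + 59 + 118 + 236 + 295 + 472 + 590 + 1180 = 3040
Since 3040 > 2360, 2360 is abundant.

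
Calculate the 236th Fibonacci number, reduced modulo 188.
97

Matrix identity: Q^n = [[F_(n+1), F_n], [F_n, F_(n-1)]] with Q = [[1,1],[1,0]].
n = 236 = 11101100₂. Square-and-multiply, entries mod 188:
Q^1 = [[1,1],[1,0]]
Q^3 = (Q^1)²·Q = [[3,2],[2,1]]
Q^7 = (Q^3)²·Q = [[21,13],[13,8]]
Q^14 = (Q^7)² = [[46,1],[1,45]]
Q^29 = (Q^14)²·Q = [[140,49],[49,91]]
Q^59 = (Q^29)²·Q = [[44,5],[5,39]]
Q^118 = (Q^59)² = [[81,39],[39,42]]
Q^236 = (Q^118)² = [[186,97],[97,89]]
F_236 mod 188 = Q^236[0][1] = 97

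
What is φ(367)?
366

367 = 367
φ(n) = n × ∏(1 - 1/p) for each prime p dividing n
φ(367) = 367 × (1 - 1/367) = 366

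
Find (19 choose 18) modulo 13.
6

Using Lucas' theorem:
Write n=19 and k=18 in base 13:
n in base 13: [1, 6]
k in base 13: [1, 5]
C(19,18) mod 13 = ∏ C(n_i, k_i) mod 13
Digit binomials (mod 13): C(1,1) = 1; C(6,5) = 6
Product: 1 × 6 = 6 ≡ 6 (mod 13)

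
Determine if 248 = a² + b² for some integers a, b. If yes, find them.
Not possible

Factorization: 248 = 2^3 × 31
By Fermat: n is sum of two squares iff every prime p ≡ 3 (mod 4) appears to even power.
Prime(s) ≡ 3 (mod 4) with odd exponent: [(31, 1)]
Therefore 248 cannot be expressed as a² + b².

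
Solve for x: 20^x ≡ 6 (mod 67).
14

Baby-step giant-step with step n = ⌈√67⌉ = 9.
Baby steps 20^j mod 67 (j:value) for j=0..8: 0:1, 1:20, 2:65, 3:27, 4:4, 5:13, 6:59, 7:41, 8:16.
Giant-step multiplier: 20^(-9) ≡ 20^(66-9) = 20^57 ≡ 58 (mod 67).
Giant steps γ_i = 6·58^i mod 67: γ_0=6, γ_1=13 (in table at j=5).
x = i·n + j = 1·9 + 5 = 14.
Check: 20^14 ≡ 6 (mod 67).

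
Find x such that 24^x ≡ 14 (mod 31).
4

Baby-step giant-step with step n = ⌈√31⌉ = 6.
Baby steps 24^j mod 31 (j:value) for j=0..5: 0:1, 1:24, 2:18, 3:29, 4:14, 5:26.
h = 14 is already in the table at j=4, so x = 4.
Check: 24^4 ≡ 14 (mod 31).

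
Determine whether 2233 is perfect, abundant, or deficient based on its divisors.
deficient

Proper divisors of 2233: sum = 1 + 7 + 11 + 29 + 77 + 203 + 319 = 647
Since 647 < 2233, 2233 is deficient.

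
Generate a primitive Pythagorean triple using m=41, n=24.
(1105, 1968, 2257)

Euclid's formula: a = m² - n², b = 2mn, c = m² + n²
m = 41, n = 24
a = 41² - 24² = 1681 - 576 = 1105
b = 2 × 41 × 24 = 1968
c = 41² + 24² = 1681 + 576 = 2257
Verification: 1105² + 1968² = 1221025 + 3873024 = 5094049 = 2257² ✓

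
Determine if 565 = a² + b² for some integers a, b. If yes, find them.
6² + 23² (a=6, b=23)

Factorization: 565 = 5 × 113
By Fermat: n is sum of two squares iff every prime p ≡ 3 (mod 4) appears to even power.
All primes ≡ 3 (mod 4) appear to even power.
Search a = 0, 1, 2, … for 565 - a² a perfect square: first hit at a = 6: 565 - 36 = 529 = 23².
565 = 6² + 23² = 36 + 529 ✓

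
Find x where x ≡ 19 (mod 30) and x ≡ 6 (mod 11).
259

Using Chinese Remainder Theorem:
M = 30 × 11 = 330
M1 = 11, M2 = 30
y1 = 11^(-1) mod 30 = 11
y2 = 30^(-1) mod 11 = 7
x = (19×11×11 + 6×30×7) mod 330 = 259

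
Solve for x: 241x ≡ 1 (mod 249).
31

gcd(241, 249) = 1, so the inverse exists.
Extended Euclidean algorithm on (249, 241):
249 = 1 × 241 + 8  ⟹  8 = (1)·249 + (-1)·241
241 = 30 × 8 + 1  ⟹  1 = (-30)·249 + (31)·241
So (31)·241 ≡ 1 (mod 249), i.e. 241^(-1) ≡ 31 (mod 249).
Check: 241 × 31 = 7471 ≡ 1 (mod 249)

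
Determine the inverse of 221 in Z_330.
221

gcd(221, 330) = 1, so the inverse exists.
Extended Euclidean algorithm on (330, 221):
330 = 1 × 221 + 109  ⟹  109 = (1)·330 + (-1)·221
221 = 2 × 109 + 3  ⟹  3 = (-2)·330 + (3)·221
109 = 36 × 3 + 1  ⟹  1 = (73)·330 + (-109)·221
So (-109)·221 ≡ 1 (mod 330), i.e. 221^(-1) ≡ -109 ≡ 221 (mod 330).
Check: 221 × 221 = 48841 ≡ 1 (mod 330)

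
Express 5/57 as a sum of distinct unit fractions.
1/12 + 1/228

Greedy algorithm:
5/57: ceiling(57/5) = 12, use 1/12
1/228: ceiling(228/1) = 228, use 1/228
Result: 5/57 = 1/12 + 1/228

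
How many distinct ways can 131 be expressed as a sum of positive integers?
5964539504

p(n) counts ways to write n as a sum of positive integers (order ignored).
Euler's pentagonal recurrence: p(k) = p(k-1) + p(k-2) - p(k-5) - p(k-7) + p(k-12) + p(k-15) - ... (offsets j(3j∓1)/2, signs ++--, p(0)=1, p(<0)=0).
DP table for k = 0..130: p(0)=1, p(1)=1, p(2)=2, p(3)=3, p(4)=5, p(5)=7, p(6)=11, p(7)=15, p(8)=22, p(9)=30, p(10)=42, p(11)=56, p(12)=77, p(13)=101, p(14)=135, p(15)=176, p(16)=231, p(17)=297, p(18)=385, p(19)=490, p(20)=627, p(21)=792, p(22)=1002, p(23)=1255, p(24)=1575, p(25)=1958, p(26)=2436, p(27)=3010, p(28)=3718, p(29)=4565, p(30)=5604, p(31)=6842, p(32)=8349, p(33)=10143, p(34)=12310, p(35)=14883, p(36)=17977, p(37)=21637, p(38)=26015, p(39)=31185, p(40)=37338, p(41)=44583, p(42)=53174, p(43)=63261, p(44)=75175, p(45)=89134, p(46)=105558, p(47)=124754, p(48)=147273, p(49)=173525, p(50)=204226, p(51)=239943, p(52)=281589, p(53)=329931, p(54)=386155, p(55)=451276, p(56)=526823, p(57)=614154, p(58)=715220, p(59)=831820, p(60)=966467, p(61)=1121505, p(62)=1300156, p(63)=1505499, p(64)=1741630, p(65)=2012558, p(66)=2323520, p(67)=2679689, p(68)=3087735, p(69)=3554345, p(70)=4087968, p(71)=4697205, p(72)=5392783, p(73)=6185689, p(74)=7089500, p(75)=8118264, p(76)=9289091, p(77)=10619863, p(78)=12132164, p(79)=13848650, p(80)=15796476, p(81)=18004327, p(82)=20506255, p(83)=23338469, p(84)=26543660, p(85)=30167357, p(86)=34262962, p(87)=38887673, p(88)=44108109, p(89)=49995925, p(90)=56634173, p(91)=64112359, p(92)=72533807, p(93)=82010177, p(94)=92669720, p(95)=104651419, p(96)=118114304, p(97)=133230930, p(98)=150198136, p(99)=169229875, p(100)=190569292, p(101)=214481126, p(102)=241265379, p(103)=271248950, p(104)=304801365, p(105)=342325709, p(106)=384276336, p(107)=431149389, p(108)=483502844, p(109)=541946240, p(110)=607163746, p(111)=679903203, p(112)=761002156, p(113)=851376628, p(114)=952050665, p(115)=1064144451, p(116)=1188908248, p(117)=1327710076, p(118)=1482074143, p(119)=1653668665, p(120)=1844349560, p(121)=2056148051, p(122)=2291320912, p(123)=2552338241, p(124)=2841940500, p(125)=3163127352, p(126)=3519222692, p(127)=3913864295, p(128)=4351078600, p(129)=4835271870, p(130)=5371315400.
Final step: p(131) = p(130) + p(129) - p(126) - p(124) + p(119) + p(116) - p(109) - p(105) + p(96) + p(91) - p(80) - p(74) + p(61) + p(54) - p(39) - p(31) + p(14) + p(5)
= 5371315400 + 4835271870 - 3519222692 - 2841940500 + 1653668665 + 1188908248 - 541946240 - 342325709 + 118114304 + 64112359 - 15796476 - 7089500 + 1121505 + 386155 - 31185 - 6842 + 135 + 7
= 5964539504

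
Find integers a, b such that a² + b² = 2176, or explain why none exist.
24² + 40² (a=24, b=40)

Factorization: 2176 = 2^7 × 17
By Fermat: n is sum of two squares iff every prime p ≡ 3 (mod 4) appears to even power.
All primes ≡ 3 (mod 4) appear to even power.
Search a = 0, 1, 2, … for 2176 - a² a perfect square: first hit at a = 24: 2176 - 576 = 1600 = 40².
2176 = 24² + 40² = 576 + 1600 ✓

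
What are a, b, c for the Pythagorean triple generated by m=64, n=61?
(375, 7808, 7817)

Euclid's formula: a = m² - n², b = 2mn, c = m² + n²
m = 64, n = 61
a = 64² - 61² = 4096 - 3721 = 375
b = 2 × 64 × 61 = 7808
c = 64² + 61² = 4096 + 3721 = 7817
Verification: 375² + 7808² = 140625 + 60964864 = 61105489 = 7817² ✓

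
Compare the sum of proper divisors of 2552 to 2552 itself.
abundant

Proper divisors of 2552: sum = 1 + 2 + 4 + 8 + 11 + 22 + 29 + 44 + 58 + 88 + 116 + 232 + 319 + 638 + 1276 = 2848
Since 2848 > 2552, 2552 is abundant.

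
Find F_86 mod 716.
561

Matrix identity: Q^n = [[F_(n+1), F_n], [F_n, F_(n-1)]] with Q = [[1,1],[1,0]].
n = 86 = 1010110₂. Square-and-multiply, entries mod 716:
Q^1 = [[1,1],[1,0]]
Q^2 = (Q^1)² = [[2,1],[1,1]]
Q^5 = (Q^2)²·Q = [[8,5],[5,3]]
Q^10 = (Q^5)² = [[89,55],[55,34]]
Q^21 = (Q^10)²·Q = [[527,206],[206,321]]
Q^43 = (Q^21)²·Q = [[97,113],[113,700]]
Q^86 = (Q^43)² = [[698,561],[561,137]]
F_86 mod 716 = Q^86[0][1] = 561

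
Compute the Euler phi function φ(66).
20

66 = 2 × 3 × 11
φ(n) = n × ∏(1 - 1/p) for each prime p dividing n
φ(66) = 66 × (1 - 1/2) × (1 - 1/3) × (1 - 1/11) = 20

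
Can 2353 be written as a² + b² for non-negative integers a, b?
7² + 48² (a=7, b=48)

Factorization: 2353 = 13 × 181
By Fermat: n is sum of two squares iff every prime p ≡ 3 (mod 4) appears to even power.
All primes ≡ 3 (mod 4) appear to even power.
Search a = 0, 1, 2, … for 2353 - a² a perfect square: first hit at a = 7: 2353 - 49 = 2304 = 48².
2353 = 7² + 48² = 49 + 2304 ✓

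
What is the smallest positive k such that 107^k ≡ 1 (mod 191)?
19

191 is prime, so ord(107) divides φ(191) = 190.
Divisors of 190: 1, 2, 5, 10, 19, 38, 95, 190.
Repeated squaring: 107^1 ≡ 107, 107^2 ≡ 180, 107^4 ≡ 121, 107^8 ≡ 125, 107^16 ≡ 154, 107^32 ≡ 32, 107^64 ≡ 69, 107^128 ≡ 177 (mod 191).
Test 107^d mod 191 for each divisor d in increasing order:
107^1 ≡ 107
107^2 ≡ 180
107^5 = 107^4·107^1 ≡ 150
107^10 = 107^8·107^2 ≡ 153
107^19 = 107^16·107^2·107^1 ≡ 1  ← first divisor giving 1
The order is 19.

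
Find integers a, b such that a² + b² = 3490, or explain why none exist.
3² + 59² (a=3, b=59)

Factorization: 3490 = 2 × 5 × 349
By Fermat: n is sum of two squares iff every prime p ≡ 3 (mod 4) appears to even power.
All primes ≡ 3 (mod 4) appear to even power.
Search a = 0, 1, 2, … for 3490 - a² a perfect square: first hit at a = 3: 3490 - 9 = 3481 = 59².
3490 = 3² + 59² = 9 + 3481 ✓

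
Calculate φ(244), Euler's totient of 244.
120

244 = 2^2 × 61
φ(n) = n × ∏(1 - 1/p) for each prime p dividing n
φ(244) = 244 × (1 - 1/2) × (1 - 1/61) = 120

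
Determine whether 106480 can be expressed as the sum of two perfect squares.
Not possible

Factorization: 106480 = 2^4 × 5 × 11^3
By Fermat: n is sum of two squares iff every prime p ≡ 3 (mod 4) appears to even power.
Prime(s) ≡ 3 (mod 4) with odd exponent: [(11, 3)]
Therefore 106480 cannot be expressed as a² + b².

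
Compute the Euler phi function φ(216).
72

216 = 2^3 × 3^3
φ(n) = n × ∏(1 - 1/p) for each prime p dividing n
φ(216) = 216 × (1 - 1/2) × (1 - 1/3) = 72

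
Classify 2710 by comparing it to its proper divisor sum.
deficient

Proper divisors of 2710: sum = 1 + 2 + 5 + 10 + 271 + 542 + 1355 = 2186
Since 2186 < 2710, 2710 is deficient.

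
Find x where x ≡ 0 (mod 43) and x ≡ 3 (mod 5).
43

Using Chinese Remainder Theorem:
M = 43 × 5 = 215
M1 = 5, M2 = 43
y1 = 5^(-1) mod 43 = 26
y2 = 43^(-1) mod 5 = 2
x = (0×5×26 + 3×43×2) mod 215 = 43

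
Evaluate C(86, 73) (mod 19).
0

Using Lucas' theorem:
Write n=86 and k=73 in base 19:
n in base 19: [4, 10]
k in base 19: [3, 16]
C(86,73) mod 19 = ∏ C(n_i, k_i) mod 19
Digit binomials (mod 19): C(4,3) = 4; C(10,16) = 0 (k_i > n_i)
Product: 4 × 0 = 0 ≡ 0 (mod 19)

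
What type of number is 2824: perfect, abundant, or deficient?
deficient

Proper divisors of 2824: sum = 1 + 2 + 4 + 8 + 353 + 706 + 1412 = 2486
Since 2486 < 2824, 2824 is deficient.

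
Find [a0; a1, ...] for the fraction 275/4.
[68; 1, 3]

Euclidean algorithm steps:
275 = 68 × 4 + 3
4 = 1 × 3 + 1
3 = 3 × 1 + 0
Continued fraction: [68; 1, 3]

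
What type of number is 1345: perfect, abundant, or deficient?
deficient

Proper divisors of 1345: sum = 1 + 5 + 269 = 275
Since 275 < 1345, 1345 is deficient.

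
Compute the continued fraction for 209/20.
[10; 2, 4, 2]

Euclidean algorithm steps:
209 = 10 × 20 + 9
20 = 2 × 9 + 2
9 = 4 × 2 + 1
2 = 2 × 1 + 0
Continued fraction: [10; 2, 4, 2]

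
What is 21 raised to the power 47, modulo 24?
21

Repeated squaring. Binary of 47 = 101111.
21^1 ≡ 21 (mod 24); 21^2 ≡ 9 (mod 24); 21^4 ≡ 9 (mod 24); 21^8 ≡ 9 (mod 24); 21^16 ≡ 9 (mod 24); 21^32 ≡ 9 (mod 24)
21^47 = 21^1 × 21^2 × 21^4 × 21^8 × 21^32 ≡ 21 (mod 24)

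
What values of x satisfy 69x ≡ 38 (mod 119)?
x ≡ 4 (mod 119)

gcd(69, 119) = 1, which divides 38, so solutions exist.
Find 69^(-1) mod 119 by the extended Euclidean algorithm:
119 = 1 × 69 + 50  ⟹  50 = (1)·119 + (-1)·69
69 = 1 × 50 + 19  ⟹  19 = (-1)·119 + (2)·69
50 = 2 × 19 + 12  ⟹  12 = (3)·119 + (-5)·69
19 = 1 × 12 + 7  ⟹  7 = (-4)·119 + (7)·69
12 = 1 × 7 + 5  ⟹  5 = (7)·119 + (-12)·69
7 = 1 × 5 + 2  ⟹  2 = (-11)·119 + (19)·69
5 = 2 × 2 + 1  ⟹  1 = (29)·119 + (-50)·69
So (-50)·69 ≡ 1 (mod 119), i.e. 69^(-1) ≡ -50 ≡ 69 (mod 119).
x ≡ 69 × 38 = 2622 ≡ 4 (mod 119).
Check: 69 × 4 = 276 ≡ 38 (mod 119).
Unique solution: x ≡ 4 (mod 119)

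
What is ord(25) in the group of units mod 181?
15

181 is prime, so ord(25) divides φ(181) = 180.
Divisors of 180: 1, 2, 3, 4, 5, 6, 9, 10, 12, 15, 18, 20, 30, 36, 45, 60, 90, 180.
Repeated squaring: 25^1 ≡ 25, 25^2 ≡ 82, 25^4 ≡ 27, 25^8 ≡ 5, 25^16 ≡ 25, 25^32 ≡ 82, 25^64 ≡ 27, 25^128 ≡ 5 (mod 181).
Test 25^d mod 181 for each divisor d in increasing order:
25^1 ≡ 25
25^2 ≡ 82
25^3 = 25^2·25^1 ≡ 59
25^4 ≡ 27
25^5 = 25^4·25^1 ≡ 132
25^6 = 25^4·25^2 ≡ 42
25^9 = 25^8·25^1 ≡ 125
25^10 = 25^8·25^2 ≡ 48
25^12 = 25^8·25^4 ≡ 135
25^15 = 25^8·25^4·25^2·25^1 ≡ 1  ← first divisor giving 1
The order is 15.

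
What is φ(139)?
138

139 = 139
φ(n) = n × ∏(1 - 1/p) for each prime p dividing n
φ(139) = 139 × (1 - 1/139) = 138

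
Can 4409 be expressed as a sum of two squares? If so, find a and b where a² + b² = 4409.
40² + 53² (a=40, b=53)

Factorization: 4409 = 4409
By Fermat: n is sum of two squares iff every prime p ≡ 3 (mod 4) appears to even power.
All primes ≡ 3 (mod 4) appear to even power.
Search a = 0, 1, 2, … for 4409 - a² a perfect square: first hit at a = 40: 4409 - 1600 = 2809 = 53².
4409 = 40² + 53² = 1600 + 2809 ✓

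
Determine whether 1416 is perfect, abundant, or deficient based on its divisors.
abundant

Proper divisors of 1416: sum = 1 + 2 + 3 + 4 + 6 + 8 + 12 + 24 + 59 + 118 + 177 + 236 + 354 + 472 + 708 = 2184
Since 2184 > 1416, 1416 is abundant.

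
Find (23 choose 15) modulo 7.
6

Using Lucas' theorem:
Write n=23 and k=15 in base 7:
n in base 7: [3, 2]
k in base 7: [2, 1]
C(23,15) mod 7 = ∏ C(n_i, k_i) mod 7
Digit binomials (mod 7): C(3,2) = 3; C(2,1) = 2
Product: 3 × 2 = 6 ≡ 6 (mod 7)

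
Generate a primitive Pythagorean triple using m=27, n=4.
(713, 216, 745)

Euclid's formula: a = m² - n², b = 2mn, c = m² + n²
m = 27, n = 4
a = 27² - 4² = 729 - 16 = 713
b = 2 × 27 × 4 = 216
c = 27² + 4² = 729 + 16 = 745
Verification: 713² + 216² = 508369 + 46656 = 555025 = 745² ✓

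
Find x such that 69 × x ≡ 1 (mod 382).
227

gcd(69, 382) = 1, so the inverse exists.
Extended Euclidean algorithm on (382, 69):
382 = 5 × 69 + 37  ⟹  37 = (1)·382 + (-5)·69
69 = 1 × 37 + 32  ⟹  32 = (-1)·382 + (6)·69
37 = 1 × 32 + 5  ⟹  5 = (2)·382 + (-11)·69
32 = 6 × 5 + 2  ⟹  2 = (-13)·382 + (72)·69
5 = 2 × 2 + 1  ⟹  1 = (28)·382 + (-155)·69
So (-155)·69 ≡ 1 (mod 382), i.e. 69^(-1) ≡ -155 ≡ 227 (mod 382).
Check: 69 × 227 = 15663 ≡ 1 (mod 382)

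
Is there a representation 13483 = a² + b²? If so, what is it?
Not possible

Factorization: 13483 = 97 × 139
By Fermat: n is sum of two squares iff every prime p ≡ 3 (mod 4) appears to even power.
Prime(s) ≡ 3 (mod 4) with odd exponent: [(139, 1)]
Therefore 13483 cannot be expressed as a² + b².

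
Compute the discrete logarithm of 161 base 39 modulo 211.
130

Baby-step giant-step with step n = ⌈√211⌉ = 15.
Baby steps 39^j mod 211 (j:value) for j=0..14: 0:1, 1:39, 2:44, 3:28, 4:37, 5:177, 6:151, 7:192, 8:103, 9:8, 10:101, 11:141, 12:13, 13:85, 14:150.
Giant-step multiplier: 39^(-15) ≡ 39^(210-15) = 39^195 ≡ 40 (mod 211).
Giant steps γ_i = 161·40^i mod 211: γ_0=161, γ_1=110, γ_2=180, γ_3=26, γ_4=196, γ_5=33, γ_6=54, γ_7=50, γ_8=101 (in table at j=10).
x = i·n + j = 8·15 + 10 = 130.
Check: 39^130 ≡ 161 (mod 211).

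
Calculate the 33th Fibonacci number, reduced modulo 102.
70

Matrix identity: Q^n = [[F_(n+1), F_n], [F_n, F_(n-1)]] with Q = [[1,1],[1,0]].
n = 33 = 100001₂. Square-and-multiply, entries mod 102:
Q^1 = [[1,1],[1,0]]
Q^2 = (Q^1)² = [[2,1],[1,1]]
Q^4 = (Q^2)² = [[5,3],[3,2]]
Q^8 = (Q^4)² = [[34,21],[21,13]]
Q^16 = (Q^8)² = [[67,69],[69,100]]
Q^33 = (Q^16)²·Q = [[67,70],[70,99]]
F_33 mod 102 = Q^33[0][1] = 70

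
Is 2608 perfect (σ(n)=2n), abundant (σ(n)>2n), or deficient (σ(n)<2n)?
deficient

Proper divisors of 2608: sum = 1 + 2 + 4 + 8 + 16 + 163 + 326 + 652 + 1304 = 2476
Since 2476 < 2608, 2608 is deficient.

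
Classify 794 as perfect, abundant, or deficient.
deficient

Proper divisors of 794: sum = 1 + 2 + 397 = 400
Since 400 < 794, 794 is deficient.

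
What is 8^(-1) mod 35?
22

gcd(8, 35) = 1, so the inverse exists.
Extended Euclidean algorithm on (35, 8):
35 = 4 × 8 + 3  ⟹  3 = (1)·35 + (-4)·8
8 = 2 × 3 + 2  ⟹  2 = (-2)·35 + (9)·8
3 = 1 × 2 + 1  ⟹  1 = (3)·35 + (-13)·8
So (-13)·8 ≡ 1 (mod 35), i.e. 8^(-1) ≡ -13 ≡ 22 (mod 35).
Check: 8 × 22 = 176 ≡ 1 (mod 35)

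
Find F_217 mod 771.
76

Matrix identity: Q^n = [[F_(n+1), F_n], [F_n, F_(n-1)]] with Q = [[1,1],[1,0]].
n = 217 = 11011001₂. Square-and-multiply, entries mod 771:
Q^1 = [[1,1],[1,0]]
Q^3 = (Q^1)²·Q = [[3,2],[2,1]]
Q^6 = (Q^3)² = [[13,8],[8,5]]
Q^13 = (Q^6)²·Q = [[377,233],[233,144]]
Q^27 = (Q^13)²·Q = [[159,584],[584,346]]
Q^54 = (Q^27)² = [[112,398],[398,485]]
Q^108 = (Q^54)² = [[557,138],[138,419]]
Q^217 = (Q^108)²·Q = [[610,76],[76,534]]
F_217 mod 771 = Q^217[0][1] = 76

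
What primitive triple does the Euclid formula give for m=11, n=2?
(117, 44, 125)

Euclid's formula: a = m² - n², b = 2mn, c = m² + n²
m = 11, n = 2
a = 11² - 2² = 121 - 4 = 117
b = 2 × 11 × 2 = 44
c = 11² + 2² = 121 + 4 = 125
Verification: 117² + 44² = 13689 + 1936 = 15625 = 125² ✓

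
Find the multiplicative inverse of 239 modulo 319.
315

gcd(239, 319) = 1, so the inverse exists.
Extended Euclidean algorithm on (319, 239):
319 = 1 × 239 + 80  ⟹  80 = (1)·319 + (-1)·239
239 = 2 × 80 + 79  ⟹  79 = (-2)·319 + (3)·239
80 = 1 × 79 + 1  ⟹  1 = (3)·319 + (-4)·239
So (-4)·239 ≡ 1 (mod 319), i.e. 239^(-1) ≡ -4 ≡ 315 (mod 319).
Check: 239 × 315 = 75285 ≡ 1 (mod 319)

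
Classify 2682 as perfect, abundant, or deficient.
abundant

Proper divisors of 2682: sum = 1 + 2 + 3 + 6 + 9 + 18 + 149 + 298 + 447 + 894 + 1341 = 3168
Since 3168 > 2682, 2682 is abundant.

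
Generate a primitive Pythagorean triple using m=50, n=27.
(1771, 2700, 3229)

Euclid's formula: a = m² - n², b = 2mn, c = m² + n²
m = 50, n = 27
a = 50² - 27² = 2500 - 729 = 1771
b = 2 × 50 × 27 = 2700
c = 50² + 27² = 2500 + 729 = 3229
Verification: 1771² + 2700² = 3136441 + 7290000 = 10426441 = 3229² ✓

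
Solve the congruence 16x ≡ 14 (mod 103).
x ≡ 91 (mod 103)

gcd(16, 103) = 1, which divides 14, so solutions exist.
Find 16^(-1) mod 103 by the extended Euclidean algorithm:
103 = 6 × 16 + 7  ⟹  7 = (1)·103 + (-6)·16
16 = 2 × 7 + 2  ⟹  2 = (-2)·103 + (13)·16
7 = 3 × 2 + 1  ⟹  1 = (7)·103 + (-45)·16
So (-45)·16 ≡ 1 (mod 103), i.e. 16^(-1) ≡ -45 ≡ 58 (mod 103).
x ≡ 58 × 14 = 812 ≡ 91 (mod 103).
Check: 16 × 91 = 1456 ≡ 14 (mod 103).
Unique solution: x ≡ 91 (mod 103)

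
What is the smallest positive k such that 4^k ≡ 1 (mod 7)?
3

7 is prime, so ord(4) divides φ(7) = 6.
Divisors of 6: 1, 2, 3, 6.
Repeated squaring: 4^1 ≡ 4, 4^2 ≡ 2, 4^4 ≡ 4 (mod 7).
Test 4^d mod 7 for each divisor d in increasing order:
4^1 ≡ 4
4^2 ≡ 2
4^3 = 4^2·4^1 ≡ 1  ← first divisor giving 1
The order is 3.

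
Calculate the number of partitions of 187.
1280011042268

p(n) counts ways to write n as a sum of positive integers (order ignored).
Euler's pentagonal recurrence: p(k) = p(k-1) + p(k-2) - p(k-5) - p(k-7) + p(k-12) + p(k-15) - ... (offsets j(3j∓1)/2, signs ++--, p(0)=1, p(<0)=0).
DP table for k = 0..186: p(0)=1, p(1)=1, p(2)=2, p(3)=3, p(4)=5, p(5)=7, p(6)=11, p(7)=15, p(8)=22, p(9)=30, p(10)=42, p(11)=56, p(12)=77, p(13)=101, p(14)=135, p(15)=176, p(16)=231, p(17)=297, p(18)=385, p(19)=490, p(20)=627, p(21)=792, p(22)=1002, p(23)=1255, p(24)=1575, p(25)=1958, p(26)=2436, p(27)=3010, p(28)=3718, p(29)=4565, p(30)=5604, p(31)=6842, p(32)=8349, p(33)=10143, p(34)=12310, p(35)=14883, p(36)=17977, p(37)=21637, p(38)=26015, p(39)=31185, p(40)=37338, p(41)=44583, p(42)=53174, p(43)=63261, p(44)=75175, p(45)=89134, p(46)=105558, p(47)=124754, p(48)=147273, p(49)=173525, p(50)=204226, p(51)=239943, p(52)=281589, p(53)=329931, p(54)=386155, p(55)=451276, p(56)=526823, p(57)=614154, p(58)=715220, p(59)=831820, p(60)=966467, p(61)=1121505, p(62)=1300156, p(63)=1505499, p(64)=1741630, p(65)=2012558, p(66)=2323520, p(67)=2679689, p(68)=3087735, p(69)=3554345, p(70)=4087968, p(71)=4697205, p(72)=5392783, p(73)=6185689, p(74)=7089500, p(75)=8118264, p(76)=9289091, p(77)=10619863, p(78)=12132164, p(79)=13848650, p(80)=15796476, p(81)=18004327, p(82)=20506255, p(83)=23338469, p(84)=26543660, p(85)=30167357, p(86)=34262962, p(87)=38887673, p(88)=44108109, p(89)=49995925, p(90)=56634173, p(91)=64112359, p(92)=72533807, p(93)=82010177, p(94)=92669720, p(95)=104651419, p(96)=118114304, p(97)=133230930, p(98)=150198136, p(99)=169229875, p(100)=190569292, p(101)=214481126, p(102)=241265379, p(103)=271248950, p(104)=304801365, p(105)=342325709, p(106)=384276336, p(107)=431149389, p(108)=483502844, p(109)=541946240, p(110)=607163746, p(111)=679903203, p(112)=761002156, p(113)=851376628, p(114)=952050665, p(115)=1064144451, p(116)=1188908248, p(117)=1327710076, p(118)=1482074143, p(119)=1653668665, p(120)=1844349560, p(121)=2056148051, p(122)=2291320912, p(123)=2552338241, p(124)=2841940500, p(125)=3163127352, p(126)=3519222692, p(127)=3913864295, p(128)=4351078600, p(129)=4835271870, p(130)=5371315400, p(131)=5964539504, p(132)=6620830889, p(133)=7346629512, p(134)=8149040695, p(135)=9035836076, p(136)=10015581680, p(137)=11097645016, p(138)=12292341831, p(139)=13610949895, p(140)=15065878135, p(141)=16670689208, p(142)=18440293320, p(143)=20390982757, p(144)=22540654445, p(145)=24908858009, p(146)=27517052599, p(147)=30388671978, p(148)=33549419497, p(149)=37027355200, p(150)=40853235313, p(151)=45060624582, p(152)=49686288421, p(153)=54770336324, p(154)=60356673280, p(155)=66493182097, p(156)=73232243759, p(157)=80630964769, p(158)=88751778802, p(159)=97662728555, p(160)=107438159466, p(161)=118159068427, p(162)=129913904637, p(163)=142798995930, p(164)=156919475295, p(165)=172389800255, p(166)=189334822579, p(167)=207890420102, p(168)=228204732751, p(169)=250438925115, p(170)=274768617130, p(171)=301384802048, p(172)=330495499613, p(173)=362326859895, p(174)=397125074750, p(175)=435157697830, p(176)=476715857290, p(177)=522115831195, p(178)=571701605655, p(179)=625846753120, p(180)=684957390936, p(181)=749474411781, p(182)=819876908323, p(183)=896684817527, p(184)=980462880430, p(185)=1071823774337, p(186)=1171432692373.
Final step: p(187) = p(186) + p(185) - p(182) - p(180) + p(175) + p(172) - p(165) - p(161) + p(152) + p(147) - p(136) - p(130) + p(117) + p(110) - p(95) - p(87) + p(70) + p(61) - p(42) - p(32) + p(11) + p(0)
= 1171432692373 + 1071823774337 - 819876908323 - 684957390936 + 435157697830 + 330495499613 - 172389800255 - 118159068427 + 49686288421 + 30388671978 - 10015581680 - 5371315400 + 1327710076 + 607163746 - 104651419 - 38887673 + 4087968 + 1121505 - 53174 - 8349 + 56 + 1
= 1280011042268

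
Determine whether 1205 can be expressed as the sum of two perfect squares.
7² + 34² (a=7, b=34)

Factorization: 1205 = 5 × 241
By Fermat: n is sum of two squares iff every prime p ≡ 3 (mod 4) appears to even power.
All primes ≡ 3 (mod 4) appear to even power.
Search a = 0, 1, 2, … for 1205 - a² a perfect square: first hit at a = 7: 1205 - 49 = 1156 = 34².
1205 = 7² + 34² = 49 + 1156 ✓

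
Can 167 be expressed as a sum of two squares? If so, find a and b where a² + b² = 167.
Not possible

Factorization: 167 = 167
By Fermat: n is sum of two squares iff every prime p ≡ 3 (mod 4) appears to even power.
Prime(s) ≡ 3 (mod 4) with odd exponent: [(167, 1)]
Therefore 167 cannot be expressed as a² + b².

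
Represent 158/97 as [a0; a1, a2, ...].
[1; 1, 1, 1, 2, 3, 1, 2]

Euclidean algorithm steps:
158 = 1 × 97 + 61
97 = 1 × 61 + 36
61 = 1 × 36 + 25
36 = 1 × 25 + 11
25 = 2 × 11 + 3
11 = 3 × 3 + 2
3 = 1 × 2 + 1
2 = 2 × 1 + 0
Continued fraction: [1; 1, 1, 1, 2, 3, 1, 2]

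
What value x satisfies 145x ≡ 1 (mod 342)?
217

gcd(145, 342) = 1, so the inverse exists.
Extended Euclidean algorithm on (342, 145):
342 = 2 × 145 + 52  ⟹  52 = (1)·342 + (-2)·145
145 = 2 × 52 + 41  ⟹  41 = (-2)·342 + (5)·145
52 = 1 × 41 + 11  ⟹  11 = (3)·342 + (-7)·145
41 = 3 × 11 + 8  ⟹  8 = (-11)·342 + (26)·145
11 = 1 × 8 + 3  ⟹  3 = (14)·342 + (-33)·145
8 = 2 × 3 + 2  ⟹  2 = (-39)·342 + (92)·145
3 = 1 × 2 + 1  ⟹  1 = (53)·342 + (-125)·145
So (-125)·145 ≡ 1 (mod 342), i.e. 145^(-1) ≡ -125 ≡ 217 (mod 342).
Check: 145 × 217 = 31465 ≡ 1 (mod 342)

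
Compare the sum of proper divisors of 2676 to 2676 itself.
abundant

Proper divisors of 2676: sum = 1 + 2 + 3 + 4 + 6 + 12 + 223 + 446 + 669 + 892 + 1338 = 3596
Since 3596 > 2676, 2676 is abundant.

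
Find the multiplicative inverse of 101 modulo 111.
11

gcd(101, 111) = 1, so the inverse exists.
Extended Euclidean algorithm on (111, 101):
111 = 1 × 101 + 10  ⟹  10 = (1)·111 + (-1)·101
101 = 10 × 10 + 1  ⟹  1 = (-10)·111 + (11)·101
So (11)·101 ≡ 1 (mod 111), i.e. 101^(-1) ≡ 11 (mod 111).
Check: 101 × 11 = 1111 ≡ 1 (mod 111)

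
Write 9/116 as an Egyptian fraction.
1/13 + 1/1508

Greedy algorithm:
9/116: ceiling(116/9) = 13, use 1/13
1/1508: ceiling(1508/1) = 1508, use 1/1508
Result: 9/116 = 1/13 + 1/1508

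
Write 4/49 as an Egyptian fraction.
1/13 + 1/213 + 1/67841 + 1/9204734721

Greedy algorithm:
4/49: ceiling(49/4) = 13, use 1/13
3/637: ceiling(637/3) = 213, use 1/213
2/135681: ceiling(135681/2) = 67841, use 1/67841
1/9204734721: ceiling(9204734721/1) = 9204734721, use 1/9204734721
Result: 4/49 = 1/13 + 1/213 + 1/67841 + 1/9204734721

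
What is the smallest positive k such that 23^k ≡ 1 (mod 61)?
20

61 is prime, so ord(23) divides φ(61) = 60.
Divisors of 60: 1, 2, 3, 4, 5, 6, 10, 12, 15, 20, 30, 60.
Repeated squaring: 23^1 ≡ 23, 23^2 ≡ 41, 23^4 ≡ 34, 23^8 ≡ 58, 23^16 ≡ 9, 23^32 ≡ 20 (mod 61).
Test 23^d mod 61 for each divisor d in increasing order:
23^1 ≡ 23
23^2 ≡ 41
23^3 = 23^2·23^1 ≡ 28
23^4 ≡ 34
23^5 = 23^4·23^1 ≡ 50
23^6 = 23^4·23^2 ≡ 52
23^10 = 23^8·23^2 ≡ 60
23^12 = 23^8·23^4 ≡ 20
23^15 = 23^8·23^4·23^2·23^1 ≡ 11
23^20 = 23^16·23^4 ≡ 1  ← first divisor giving 1
The order is 20.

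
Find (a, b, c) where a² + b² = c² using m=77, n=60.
(2329, 9240, 9529)

Euclid's formula: a = m² - n², b = 2mn, c = m² + n²
m = 77, n = 60
a = 77² - 60² = 5929 - 3600 = 2329
b = 2 × 77 × 60 = 9240
c = 77² + 60² = 5929 + 3600 = 9529
Verification: 2329² + 9240² = 5424241 + 85377600 = 90801841 = 9529² ✓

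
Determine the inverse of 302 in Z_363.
119

gcd(302, 363) = 1, so the inverse exists.
Extended Euclidean algorithm on (363, 302):
363 = 1 × 302 + 61  ⟹  61 = (1)·363 + (-1)·302
302 = 4 × 61 + 58  ⟹  58 = (-4)·363 + (5)·302
61 = 1 × 58 + 3  ⟹  3 = (5)·363 + (-6)·302
58 = 19 × 3 + 1  ⟹  1 = (-99)·363 + (119)·302
So (119)·302 ≡ 1 (mod 363), i.e. 302^(-1) ≡ 119 (mod 363).
Check: 302 × 119 = 35938 ≡ 1 (mod 363)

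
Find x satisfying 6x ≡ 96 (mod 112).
x ≡ 16 (mod 56)

gcd(6, 112) = 2, which divides 96, so solutions exist.
Divide through by 2: 3x ≡ 48 (mod 56).
Find 3^(-1) mod 56 by the extended Euclidean algorithm:
56 = 18 × 3 + 2  ⟹  2 = (1)·56 + (-18)·3
3 = 1 × 2 + 1  ⟹  1 = (-1)·56 + (19)·3
So (19)·3 ≡ 1 (mod 56), i.e. 3^(-1) ≡ 19 (mod 56).
x ≡ 19 × 48 = 912 ≡ 16 (mod 56).
Check: 6 × 16 = 96 ≡ 96 (mod 112).
x ≡ 16 (mod 56), giving 2 solutions mod 112.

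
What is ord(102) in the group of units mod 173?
172

173 is prime, so ord(102) divides φ(173) = 172.
Divisors of 172: 1, 2, 4, 43, 86, 172.
Repeated squaring: 102^1 ≡ 102, 102^2 ≡ 24, 102^4 ≡ 57, 102^8 ≡ 135, 102^16 ≡ 60, 102^32 ≡ 140, 102^64 ≡ 51, 102^128 ≡ 6 (mod 173).
Test 102^d mod 173 for each divisor d in increasing order:
102^1 ≡ 102
102^2 ≡ 24
102^4 ≡ 57
102^43 = 102^32·102^8·102^2·102^1 ≡ 80
102^86 = 102^64·102^16·102^4·102^2 ≡ 172
102^172 = 102^128·102^32·102^8·102^4 ≡ 1  ← first divisor giving 1
The order is 172.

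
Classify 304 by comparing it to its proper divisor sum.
abundant

Proper divisors of 304: sum = 1 + 2 + 4 + 8 + 16 + 19 + 38 + 76 + 152 = 316
Since 316 > 304, 304 is abundant.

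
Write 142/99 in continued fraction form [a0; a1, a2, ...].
[1; 2, 3, 3, 4]

Euclidean algorithm steps:
142 = 1 × 99 + 43
99 = 2 × 43 + 13
43 = 3 × 13 + 4
13 = 3 × 4 + 1
4 = 4 × 1 + 0
Continued fraction: [1; 2, 3, 3, 4]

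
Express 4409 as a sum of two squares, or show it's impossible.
40² + 53² (a=40, b=53)

Factorization: 4409 = 4409
By Fermat: n is sum of two squares iff every prime p ≡ 3 (mod 4) appears to even power.
All primes ≡ 3 (mod 4) appear to even power.
Search a = 0, 1, 2, … for 4409 - a² a perfect square: first hit at a = 40: 4409 - 1600 = 2809 = 53².
4409 = 40² + 53² = 1600 + 2809 ✓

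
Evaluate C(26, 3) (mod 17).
16

Using Lucas' theorem:
Write n=26 and k=3 in base 17:
n in base 17: [1, 9]
k in base 17: [0, 3]
C(26,3) mod 17 = ∏ C(n_i, k_i) mod 17
Digit binomials (mod 17): C(1,0) = 1; C(9,3) = 84 ≡ 16
Product: 1 × 16 = 16 ≡ 16 (mod 17)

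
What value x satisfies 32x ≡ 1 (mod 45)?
38

gcd(32, 45) = 1, so the inverse exists.
Extended Euclidean algorithm on (45, 32):
45 = 1 × 32 + 13  ⟹  13 = (1)·45 + (-1)·32
32 = 2 × 13 + 6  ⟹  6 = (-2)·45 + (3)·32
13 = 2 × 6 + 1  ⟹  1 = (5)·45 + (-7)·32
So (-7)·32 ≡ 1 (mod 45), i.e. 32^(-1) ≡ -7 ≡ 38 (mod 45).
Check: 32 × 38 = 1216 ≡ 1 (mod 45)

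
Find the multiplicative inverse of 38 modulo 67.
30

gcd(38, 67) = 1, so the inverse exists.
Extended Euclidean algorithm on (67, 38):
67 = 1 × 38 + 29  ⟹  29 = (1)·67 + (-1)·38
38 = 1 × 29 + 9  ⟹  9 = (-1)·67 + (2)·38
29 = 3 × 9 + 2  ⟹  2 = (4)·67 + (-7)·38
9 = 4 × 2 + 1  ⟹  1 = (-17)·67 + (30)·38
So (30)·38 ≡ 1 (mod 67), i.e. 38^(-1) ≡ 30 (mod 67).
Check: 38 × 30 = 1140 ≡ 1 (mod 67)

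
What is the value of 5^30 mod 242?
111

Repeated squaring. Binary of 30 = 11110.
5^1 ≡ 5 (mod 242); 5^2 ≡ 25 (mod 242); 5^4 ≡ 141 (mod 242); 5^8 ≡ 37 (mod 242); 5^16 ≡ 159 (mod 242)
5^30 = 5^2 × 5^4 × 5^8 × 5^16 ≡ 111 (mod 242)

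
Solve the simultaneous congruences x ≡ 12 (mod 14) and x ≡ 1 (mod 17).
222

Using Chinese Remainder Theorem:
M = 14 × 17 = 238
M1 = 17, M2 = 14
y1 = 17^(-1) mod 14 = 5
y2 = 14^(-1) mod 17 = 11
x = (12×17×5 + 1×14×11) mod 238 = 222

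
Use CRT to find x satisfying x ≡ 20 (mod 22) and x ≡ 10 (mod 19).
86

Using Chinese Remainder Theorem:
M = 22 × 19 = 418
M1 = 19, M2 = 22
y1 = 19^(-1) mod 22 = 7
y2 = 22^(-1) mod 19 = 13
x = (20×19×7 + 10×22×13) mod 418 = 86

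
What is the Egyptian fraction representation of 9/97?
1/11 + 1/534 + 1/569778

Greedy algorithm:
9/97: ceiling(97/9) = 11, use 1/11
2/1067: ceiling(1067/2) = 534, use 1/534
1/569778: ceiling(569778/1) = 569778, use 1/569778
Result: 9/97 = 1/11 + 1/534 + 1/569778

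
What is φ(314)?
156

314 = 2 × 157
φ(n) = n × ∏(1 - 1/p) for each prime p dividing n
φ(314) = 314 × (1 - 1/2) × (1 - 1/157) = 156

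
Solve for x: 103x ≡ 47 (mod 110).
x ≡ 9 (mod 110)

gcd(103, 110) = 1, which divides 47, so solutions exist.
Find 103^(-1) mod 110 by the extended Euclidean algorithm:
110 = 1 × 103 + 7  ⟹  7 = (1)·110 + (-1)·103
103 = 14 × 7 + 5  ⟹  5 = (-14)·110 + (15)·103
7 = 1 × 5 + 2  ⟹  2 = (15)·110 + (-16)·103
5 = 2 × 2 + 1  ⟹  1 = (-44)·110 + (47)·103
So (47)·103 ≡ 1 (mod 110), i.e. 103^(-1) ≡ 47 (mod 110).
x ≡ 47 × 47 = 2209 ≡ 9 (mod 110).
Check: 103 × 9 = 927 ≡ 47 (mod 110).
Unique solution: x ≡ 9 (mod 110)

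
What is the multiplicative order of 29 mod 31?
10

31 is prime, so ord(29) divides φ(31) = 30.
Divisors of 30: 1, 2, 3, 5, 6, 10, 15, 30.
Repeated squaring: 29^1 ≡ 29, 29^2 ≡ 4, 29^4 ≡ 16, 29^8 ≡ 8, 29^16 ≡ 2 (mod 31).
Test 29^d mod 31 for each divisor d in increasing order:
29^1 ≡ 29
29^2 ≡ 4
29^3 = 29^2·29^1 ≡ 23
29^5 = 29^4·29^1 ≡ 30
29^6 = 29^4·29^2 ≡ 2
29^10 = 29^8·29^2 ≡ 1  ← first divisor giving 1
The order is 10.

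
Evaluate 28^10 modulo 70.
14

Repeated squaring. Binary of 10 = 1010.
28^1 ≡ 28 (mod 70); 28^2 ≡ 14 (mod 70); 28^4 ≡ 56 (mod 70); 28^8 ≡ 56 (mod 70)
28^10 = 28^2 × 28^8 ≡ 14 (mod 70)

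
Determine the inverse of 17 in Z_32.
17

gcd(17, 32) = 1, so the inverse exists.
Extended Euclidean algorithm on (32, 17):
32 = 1 × 17 + 15  ⟹  15 = (1)·32 + (-1)·17
17 = 1 × 15 + 2  ⟹  2 = (-1)·32 + (2)·17
15 = 7 × 2 + 1  ⟹  1 = (8)·32 + (-15)·17
So (-15)·17 ≡ 1 (mod 32), i.e. 17^(-1) ≡ -15 ≡ 17 (mod 32).
Check: 17 × 17 = 289 ≡ 1 (mod 32)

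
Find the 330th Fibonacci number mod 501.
493

Matrix identity: Q^n = [[F_(n+1), F_n], [F_n, F_(n-1)]] with Q = [[1,1],[1,0]].
n = 330 = 101001010₂. Square-and-multiply, entries mod 501:
Q^1 = [[1,1],[1,0]]
Q^2 = (Q^1)² = [[2,1],[1,1]]
Q^5 = (Q^2)²·Q = [[8,5],[5,3]]
Q^10 = (Q^5)² = [[89,55],[55,34]]
Q^20 = (Q^10)² = [[425,252],[252,173]]
Q^41 = (Q^20)²·Q = [[37,142],[142,396]]
Q^82 = (Q^41)² = [[491,364],[364,127]]
Q^165 = (Q^82)²·Q = [[335,332],[332,3]]
Q^330 = (Q^165)² = [[5,493],[493,13]]
F_330 mod 501 = Q^330[0][1] = 493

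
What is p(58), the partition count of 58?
715220

p(n) counts ways to write n as a sum of positive integers (order ignored).
Euler's pentagonal recurrence: p(k) = p(k-1) + p(k-2) - p(k-5) - p(k-7) + p(k-12) + p(k-15) - ... (offsets j(3j∓1)/2, signs ++--, p(0)=1, p(<0)=0).
DP table for k = 0..57: p(0)=1, p(1)=1, p(2)=2, p(3)=3, p(4)=5, p(5)=7, p(6)=11, p(7)=15, p(8)=22, p(9)=30, p(10)=42, p(11)=56, p(12)=77, p(13)=101, p(14)=135, p(15)=176, p(16)=231, p(17)=297, p(18)=385, p(19)=490, p(20)=627, p(21)=792, p(22)=1002, p(23)=1255, p(24)=1575, p(25)=1958, p(26)=2436, p(27)=3010, p(28)=3718, p(29)=4565, p(30)=5604, p(31)=6842, p(32)=8349, p(33)=10143, p(34)=12310, p(35)=14883, p(36)=17977, p(37)=21637, p(38)=26015, p(39)=31185, p(40)=37338, p(41)=44583, p(42)=53174, p(43)=63261, p(44)=75175, p(45)=89134, p(46)=105558, p(47)=124754, p(48)=147273, p(49)=173525, p(50)=204226, p(51)=239943, p(52)=281589, p(53)=329931, p(54)=386155, p(55)=451276, p(56)=526823, p(57)=614154.
Final step: p(58) = p(57) + p(56) - p(53) - p(51) + p(46) + p(43) - p(36) - p(32) + p(23) + p(18) - p(7) - p(1)
= 614154 + 526823 - 329931 - 239943 + 105558 + 63261 - 17977 - 8349 + 1255 + 385 - 15 - 1
= 715220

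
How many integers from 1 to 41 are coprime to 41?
40

41 = 41
φ(n) = n × ∏(1 - 1/p) for each prime p dividing n
φ(41) = 41 × (1 - 1/41) = 40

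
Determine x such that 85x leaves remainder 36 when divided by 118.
x ≡ 74 (mod 118)

gcd(85, 118) = 1, which divides 36, so solutions exist.
Find 85^(-1) mod 118 by the extended Euclidean algorithm:
118 = 1 × 85 + 33  ⟹  33 = (1)·118 + (-1)·85
85 = 2 × 33 + 19  ⟹  19 = (-2)·118 + (3)·85
33 = 1 × 19 + 14  ⟹  14 = (3)·118 + (-4)·85
19 = 1 × 14 + 5  ⟹  5 = (-5)·118 + (7)·85
14 = 2 × 5 + 4  ⟹  4 = (13)·118 + (-18)·85
5 = 1 × 4 + 1  ⟹  1 = (-18)·118 + (25)·85
So (25)·85 ≡ 1 (mod 118), i.e. 85^(-1) ≡ 25 (mod 118).
x ≡ 25 × 36 = 900 ≡ 74 (mod 118).
Check: 85 × 74 = 6290 ≡ 36 (mod 118).
Unique solution: x ≡ 74 (mod 118)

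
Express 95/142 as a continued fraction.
[0; 1, 2, 47]

Euclidean algorithm steps:
95 = 0 × 142 + 95
142 = 1 × 95 + 47
95 = 2 × 47 + 1
47 = 47 × 1 + 0
Continued fraction: [0; 1, 2, 47]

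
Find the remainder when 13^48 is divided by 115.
41

Repeated squaring. Binary of 48 = 110000.
13^1 ≡ 13 (mod 115); 13^2 ≡ 54 (mod 115); 13^4 ≡ 41 (mod 115); 13^8 ≡ 71 (mod 115); 13^16 ≡ 96 (mod 115); 13^32 ≡ 16 (mod 115)
13^48 = 13^16 × 13^32 ≡ 41 (mod 115)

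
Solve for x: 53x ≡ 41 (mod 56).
x ≡ 5 (mod 56)

gcd(53, 56) = 1, which divides 41, so solutions exist.
Find 53^(-1) mod 56 by the extended Euclidean algorithm:
56 = 1 × 53 + 3  ⟹  3 = (1)·56 + (-1)·53
53 = 17 × 3 + 2  ⟹  2 = (-17)·56 + (18)·53
3 = 1 × 2 + 1  ⟹  1 = (18)·56 + (-19)·53
So (-19)·53 ≡ 1 (mod 56), i.e. 53^(-1) ≡ -19 ≡ 37 (mod 56).
x ≡ 37 × 41 = 1517 ≡ 5 (mod 56).
Check: 53 × 5 = 265 ≡ 41 (mod 56).
Unique solution: x ≡ 5 (mod 56)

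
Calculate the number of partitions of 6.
11

p(n) counts ways to write n as a sum of positive integers (order ignored).
Examples: 6; 5 + 1; 4 + 2; 4 + 1 + 1; 3 + 3; ... (11 total)
p(6) = 11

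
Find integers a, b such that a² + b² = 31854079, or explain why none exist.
Not possible

Factorization: 31854079 = 71^3 × 89
By Fermat: n is sum of two squares iff every prime p ≡ 3 (mod 4) appears to even power.
Prime(s) ≡ 3 (mod 4) with odd exponent: [(71, 3)]
Therefore 31854079 cannot be expressed as a² + b².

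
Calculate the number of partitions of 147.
30388671978

p(n) counts ways to write n as a sum of positive integers (order ignored).
Euler's pentagonal recurrence: p(k) = p(k-1) + p(k-2) - p(k-5) - p(k-7) + p(k-12) + p(k-15) - ... (offsets j(3j∓1)/2, signs ++--, p(0)=1, p(<0)=0).
DP table for k = 0..146: p(0)=1, p(1)=1, p(2)=2, p(3)=3, p(4)=5, p(5)=7, p(6)=11, p(7)=15, p(8)=22, p(9)=30, p(10)=42, p(11)=56, p(12)=77, p(13)=101, p(14)=135, p(15)=176, p(16)=231, p(17)=297, p(18)=385, p(19)=490, p(20)=627, p(21)=792, p(22)=1002, p(23)=1255, p(24)=1575, p(25)=1958, p(26)=2436, p(27)=3010, p(28)=3718, p(29)=4565, p(30)=5604, p(31)=6842, p(32)=8349, p(33)=10143, p(34)=12310, p(35)=14883, p(36)=17977, p(37)=21637, p(38)=26015, p(39)=31185, p(40)=37338, p(41)=44583, p(42)=53174, p(43)=63261, p(44)=75175, p(45)=89134, p(46)=105558, p(47)=124754, p(48)=147273, p(49)=173525, p(50)=204226, p(51)=239943, p(52)=281589, p(53)=329931, p(54)=386155, p(55)=451276, p(56)=526823, p(57)=614154, p(58)=715220, p(59)=831820, p(60)=966467, p(61)=1121505, p(62)=1300156, p(63)=1505499, p(64)=1741630, p(65)=2012558, p(66)=2323520, p(67)=2679689, p(68)=3087735, p(69)=3554345, p(70)=4087968, p(71)=4697205, p(72)=5392783, p(73)=6185689, p(74)=7089500, p(75)=8118264, p(76)=9289091, p(77)=10619863, p(78)=12132164, p(79)=13848650, p(80)=15796476, p(81)=18004327, p(82)=20506255, p(83)=23338469, p(84)=26543660, p(85)=30167357, p(86)=34262962, p(87)=38887673, p(88)=44108109, p(89)=49995925, p(90)=56634173, p(91)=64112359, p(92)=72533807, p(93)=82010177, p(94)=92669720, p(95)=104651419, p(96)=118114304, p(97)=133230930, p(98)=150198136, p(99)=169229875, p(100)=190569292, p(101)=214481126, p(102)=241265379, p(103)=271248950, p(104)=304801365, p(105)=342325709, p(106)=384276336, p(107)=431149389, p(108)=483502844, p(109)=541946240, p(110)=607163746, p(111)=679903203, p(112)=761002156, p(113)=851376628, p(114)=952050665, p(115)=1064144451, p(116)=1188908248, p(117)=1327710076, p(118)=1482074143, p(119)=1653668665, p(120)=1844349560, p(121)=2056148051, p(122)=2291320912, p(123)=2552338241, p(124)=2841940500, p(125)=3163127352, p(126)=3519222692, p(127)=3913864295, p(128)=4351078600, p(129)=4835271870, p(130)=5371315400, p(131)=5964539504, p(132)=6620830889, p(133)=7346629512, p(134)=8149040695, p(135)=9035836076, p(136)=10015581680, p(137)=11097645016, p(138)=12292341831, p(139)=13610949895, p(140)=15065878135, p(141)=16670689208, p(142)=18440293320, p(143)=20390982757, p(144)=22540654445, p(145)=24908858009, p(146)=27517052599.
Final step: p(147) = p(146) + p(145) - p(142) - p(140) + p(135) + p(132) - p(125) - p(121) + p(112) + p(107) - p(96) - p(90) + p(77) + p(70) - p(55) - p(47) + p(30) + p(21) - p(2)
= 27517052599 + 24908858009 - 18440293320 - 15065878135 + 9035836076 + 6620830889 - 3163127352 - 2056148051 + 761002156 + 431149389 - 118114304 - 56634173 + 10619863 + 4087968 - 451276 - 124754 + 5604 + 792 - 2
= 30388671978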